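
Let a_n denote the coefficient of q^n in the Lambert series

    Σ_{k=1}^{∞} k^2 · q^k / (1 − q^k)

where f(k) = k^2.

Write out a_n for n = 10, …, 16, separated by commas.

q^10  k|10↦f(k): 1:1 2:4 5:25 10:100  a_10=130
[q^11] f(11)=121,f(1)=1 ⇒ 122
q^12  k|12↦f(k): 1:1 2:4 3:9 4:16 6:36 12:144  a_12=210
d|13:{13,1}  Σf=169+1=170
q^14  k|14↦f(k): 1:1 2:4 7:49 14:196  a_14=250
q^15  k|15↦f(k): 1:1 3:9 5:25 15:225  a_15=260
n=16: 1·16 2·8 4·4 8·2 16·1  f→[1+4+16+64+256]=341

130, 122, 210, 170, 250, 260, 341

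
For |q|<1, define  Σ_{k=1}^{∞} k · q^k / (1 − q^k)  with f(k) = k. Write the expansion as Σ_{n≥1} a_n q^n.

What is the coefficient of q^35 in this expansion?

a_35 = 48

n=35: 1·35 5·7 7·5 35·1  f→[1+5+7+35]=48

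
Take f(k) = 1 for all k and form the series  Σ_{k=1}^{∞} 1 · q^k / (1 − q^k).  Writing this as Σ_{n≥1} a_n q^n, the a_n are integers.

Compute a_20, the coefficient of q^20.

a_20 = 6

d|20:{20,10,5,4,2,1}  Σf=1+1+1+1+1+1=6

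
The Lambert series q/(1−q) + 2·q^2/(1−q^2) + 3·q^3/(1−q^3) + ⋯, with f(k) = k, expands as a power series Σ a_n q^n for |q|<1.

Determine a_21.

q^21  k|21↦f(k): 21:21 7:7 3:3 1:1  a_21=32

a_21 = 32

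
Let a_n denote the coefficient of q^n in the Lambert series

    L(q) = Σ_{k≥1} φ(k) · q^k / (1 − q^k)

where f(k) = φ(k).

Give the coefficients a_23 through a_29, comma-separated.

n=23: 23·1 1·23  φ→[22+1]=23
q^24  k|24↦φ(k): 1:1 2:1 3:2 4:2 6:2 8:4 12:4 24:8  a_24=24
d|25:{1,5,25}  Σφ=1+4+20=25
n=26: 1·26 2·13 13·2 26·1  φ→[1+1+12+12]=26
[q^27] φ(1)=1,φ(3)=2,φ(9)=6,φ(27)=18 ⇒ 27
n=28: 1·28 2·14 4·7 7·4 14·2 28·1  φ→[1+1+2+6+6+12]=28
q^29  k|29↦φ(k): 1:1 29:28  a_29=29

23, 24, 25, 26, 27, 28, 29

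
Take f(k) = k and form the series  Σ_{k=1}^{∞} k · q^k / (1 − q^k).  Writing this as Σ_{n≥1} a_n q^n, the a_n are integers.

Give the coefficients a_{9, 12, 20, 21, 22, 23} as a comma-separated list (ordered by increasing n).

q^9  k|9↦f(k): 1:1 3:3 9:9  a_9=13
[q^12] f(1)=1,f(2)=2,f(3)=3,f(4)=4,f(6)=6,f(12)=12 ⇒ 28
d|20:{20,10,5,4,2,1}  Σf=20+10+5+4+2+1=42
d|21:{21,7,3,1}  Σf=21+7+3+1=32
[q^22] f(22)=22,f(11)=11,f(2)=2,f(1)=1 ⇒ 36
n=23: 1·23 23·1  f→[1+23]=24

13, 28, 42, 32, 36, 24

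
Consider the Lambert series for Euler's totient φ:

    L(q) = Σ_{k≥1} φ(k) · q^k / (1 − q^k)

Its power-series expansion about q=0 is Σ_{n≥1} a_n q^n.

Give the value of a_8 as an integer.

n=8: 1·8 2·4 4·2 8·1  φ→[1+1+2+4]=8

a_8 = 8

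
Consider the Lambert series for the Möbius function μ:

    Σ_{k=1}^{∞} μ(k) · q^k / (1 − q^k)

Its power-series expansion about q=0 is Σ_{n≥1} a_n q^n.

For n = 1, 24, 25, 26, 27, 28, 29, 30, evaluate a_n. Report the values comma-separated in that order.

d|1:{1}  Σμ=1=1
[q^24] μ(1)=1,μ(2)=-1,μ(3)=-1,μ(4)=0,μ(6)=1,μ(8)=0,μ(12)=0,μ(24)=0 ⇒ 0
[q^25] μ(25)=0,μ(5)=-1,μ(1)=1 ⇒ 0
q^26  k|26↦μ(k): 26:1 13:-1 2:-1 1:1  a_26=0
n=27: 1·27 3·9 9·3 27·1  μ→[1+(-1)+0+0]=0
q^28  k|28↦μ(k): 1:1 2:-1 4:0 7:-1 14:1 28:0  a_28=0
q^29  k|29↦μ(k): 29:-1 1:1  a_29=0
n=30: 1·30 2·15 3·10 5·6 6·5 10·3 15·2 30·1  μ→[1+(-1)+(-1)+(-1)+1+1+1+(-1)]=0

1, 0, 0, 0, 0, 0, 0, 0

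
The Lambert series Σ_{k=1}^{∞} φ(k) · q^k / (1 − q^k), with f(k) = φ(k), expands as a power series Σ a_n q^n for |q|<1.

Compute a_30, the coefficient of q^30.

q^30  k|30↦φ(k): 1:1 2:1 3:2 5:4 6:2 10:4 15:8 30:8  a_30=30

a_30 = 30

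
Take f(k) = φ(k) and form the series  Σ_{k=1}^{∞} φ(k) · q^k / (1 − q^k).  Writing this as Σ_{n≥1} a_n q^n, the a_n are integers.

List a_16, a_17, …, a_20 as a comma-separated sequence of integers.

n=16: 16·1 8·2 4·4 2·8 1·16  φ→[8+4+2+1+1]=16
n=17: 1·17 17·1  φ→[1+16]=17
d|18:{1,2,3,6,9,18}  Σφ=1+1+2+2+6+6=18
q^19  k|19↦φ(k): 19:18 1:1  a_19=19
n=20: 20·1 10·2 5·4 4·5 2·10 1·20  φ→[8+4+4+2+1+1]=20

16, 17, 18, 19, 20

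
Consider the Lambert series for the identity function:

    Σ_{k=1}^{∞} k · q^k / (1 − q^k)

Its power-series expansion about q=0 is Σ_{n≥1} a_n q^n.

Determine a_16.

q^16  k|16↦f(k): 1:1 2:2 4:4 8:8 16:16  a_16=31

a_16 = 31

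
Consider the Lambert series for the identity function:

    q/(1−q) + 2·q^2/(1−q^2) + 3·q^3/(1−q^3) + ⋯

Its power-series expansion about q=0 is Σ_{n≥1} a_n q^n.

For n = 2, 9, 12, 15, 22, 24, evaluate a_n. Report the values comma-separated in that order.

3, 13, 28, 24, 36, 60

d|2:{1,2}  Σf=1+2=3
q^9  k|9↦f(k): 9:9 3:3 1:1  a_9=13
q^12  k|12↦f(k): 12:12 6:6 4:4 3:3 2:2 1:1  a_12=28
d|15:{15,5,3,1}  Σf=15+5+3+1=24
d|22:{1,2,11,22}  Σf=1+2+11+22=36
q^24  k|24↦f(k): 24:24 12:12 8:8 6:6 4:4 3:3 2:2 1:1  a_24=60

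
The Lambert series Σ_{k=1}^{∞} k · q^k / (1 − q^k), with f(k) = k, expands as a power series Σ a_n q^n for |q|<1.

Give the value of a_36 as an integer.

n=36: 36·1 18·2 12·3 9·4 6·6 4·9 3·12 2·18 1·36  f→[36+18+12+9+6+4+3+2+1]=91

a_36 = 91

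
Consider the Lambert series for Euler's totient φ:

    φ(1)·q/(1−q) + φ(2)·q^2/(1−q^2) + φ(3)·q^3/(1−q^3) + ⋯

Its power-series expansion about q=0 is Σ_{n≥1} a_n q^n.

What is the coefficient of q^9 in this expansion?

d|9:{1,3,9}  Σφ=1+2+6=9

a_9 = 9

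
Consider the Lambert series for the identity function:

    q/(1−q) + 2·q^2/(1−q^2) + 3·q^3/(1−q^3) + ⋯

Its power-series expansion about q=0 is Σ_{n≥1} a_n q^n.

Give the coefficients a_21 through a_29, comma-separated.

32, 36, 24, 60, 31, 42, 40, 56, 30

[q^21] f(1)=1,f(3)=3,f(7)=7,f(21)=21 ⇒ 32
n=22: 22·1 11·2 2·11 1·22  f→[22+11+2+1]=36
[q^23] f(23)=23,f(1)=1 ⇒ 24
d|24:{1,2,3,4,6,8,12,24}  Σf=1+2+3+4+6+8+12+24=60
n=25: 25·1 5·5 1·25  f→[25+5+1]=31
n=26: 26·1 13·2 2·13 1·26  f→[26+13+2+1]=42
[q^27] f(27)=27,f(9)=9,f(3)=3,f(1)=1 ⇒ 40
n=28: 28·1 14·2 7·4 4·7 2·14 1·28  f→[28+14+7+4+2+1]=56
d|29:{29,1}  Σf=29+1=30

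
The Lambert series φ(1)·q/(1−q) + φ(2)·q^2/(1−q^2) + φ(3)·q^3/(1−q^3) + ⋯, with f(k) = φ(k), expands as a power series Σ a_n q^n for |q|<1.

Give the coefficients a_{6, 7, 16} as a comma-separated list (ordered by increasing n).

n=6: 6·1 3·2 2·3 1·6  φ→[2+2+1+1]=6
q^7  k|7↦φ(k): 7:6 1:1  a_7=7
d|16:{16,8,4,2,1}  Σφ=8+4+2+1+1=16

6, 7, 16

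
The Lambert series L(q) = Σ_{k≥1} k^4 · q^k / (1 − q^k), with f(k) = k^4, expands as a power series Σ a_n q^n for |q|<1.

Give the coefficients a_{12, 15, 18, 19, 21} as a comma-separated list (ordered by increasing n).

n=12: 12·1 6·2 4·3 3·4 2·6 1·12  f→[20736+1296+256+81+16+1]=22386
d|15:{1,3,5,15}  Σf=1+81+625+50625=51332
q^18  k|18↦f(k): 18:104976 9:6561 6:1296 3:81 2:16 1:1  a_18=112931
q^19  k|19↦f(k): 1:1 19:130321  a_19=130322
n=21: 21·1 7·3 3·7 1·21  f→[194481+2401+81+1]=196964

22386, 51332, 112931, 130322, 196964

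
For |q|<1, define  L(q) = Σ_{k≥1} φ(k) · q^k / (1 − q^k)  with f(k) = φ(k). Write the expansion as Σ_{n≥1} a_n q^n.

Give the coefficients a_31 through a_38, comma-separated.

d|31:{31,1}  Σφ=30+1=31
q^32  k|32↦φ(k): 32:16 16:8 8:4 4:2 2:1 1:1  a_32=32
d|33:{1,3,11,33}  Σφ=1+2+10+20=33
q^34  k|34↦φ(k): 34:16 17:16 2:1 1:1  a_34=34
d|35:{1,5,7,35}  Σφ=1+4+6+24=35
q^36  k|36↦φ(k): 1:1 2:1 3:2 4:2 6:2 9:6 12:4 18:6 36:12  a_36=36
n=37: 1·37 37·1  φ→[1+36]=37
q^38  k|38↦φ(k): 38:18 19:18 2:1 1:1  a_38=38

31, 32, 33, 34, 35, 36, 37, 38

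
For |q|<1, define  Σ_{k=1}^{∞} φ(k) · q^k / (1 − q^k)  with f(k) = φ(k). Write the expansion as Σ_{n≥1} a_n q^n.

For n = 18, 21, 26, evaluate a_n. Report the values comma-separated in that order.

[q^18] φ(18)=6,φ(9)=6,φ(6)=2,φ(3)=2,φ(2)=1,φ(1)=1 ⇒ 18
n=21: 1·21 3·7 7·3 21·1  φ→[1+2+6+12]=21
q^26  k|26↦φ(k): 1:1 2:1 13:12 26:12  a_26=26

18, 21, 26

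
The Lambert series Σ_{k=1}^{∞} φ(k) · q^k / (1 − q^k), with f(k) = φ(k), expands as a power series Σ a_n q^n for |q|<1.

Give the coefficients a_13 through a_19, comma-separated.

n=13: 1·13 13·1  φ→[1+12]=13
n=14: 1·14 2·7 7·2 14·1  φ→[1+1+6+6]=14
n=15: 1·15 3·5 5·3 15·1  φ→[1+2+4+8]=15
q^16  k|16↦φ(k): 1:1 2:1 4:2 8:4 16:8  a_16=16
n=17: 1·17 17·1  φ→[1+16]=17
n=18: 1·18 2·9 3·6 6·3 9·2 18·1  φ→[1+1+2+2+6+6]=18
n=19: 19·1 1·19  φ→[18+1]=19

13, 14, 15, 16, 17, 18, 19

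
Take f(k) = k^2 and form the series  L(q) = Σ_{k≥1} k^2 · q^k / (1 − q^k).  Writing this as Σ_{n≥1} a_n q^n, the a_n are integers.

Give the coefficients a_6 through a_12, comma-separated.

d|6:{1,2,3,6}  Σf=1+4+9+36=50
n=7: 1·7 7·1  f→[1+49]=50
d|8:{8,4,2,1}  Σf=64+16+4+1=85
[q^9] f(1)=1,f(3)=9,f(9)=81 ⇒ 91
[q^10] f(1)=1,f(2)=4,f(5)=25,f(10)=100 ⇒ 130
q^11  k|11↦f(k): 1:1 11:121  a_11=122
q^12  k|12↦f(k): 1:1 2:4 3:9 4:16 6:36 12:144  a_12=210

50, 50, 85, 91, 130, 122, 210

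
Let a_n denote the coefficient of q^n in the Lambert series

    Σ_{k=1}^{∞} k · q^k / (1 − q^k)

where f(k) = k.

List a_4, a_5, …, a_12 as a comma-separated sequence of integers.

q^4  k|4↦f(k): 1:1 2:2 4:4  a_4=7
[q^5] f(5)=5,f(1)=1 ⇒ 6
d|6:{1,2,3,6}  Σf=1+2+3+6=12
[q^7] f(7)=7,f(1)=1 ⇒ 8
n=8: 8·1 4·2 2·4 1·8  f→[8+4+2+1]=15
n=9: 1·9 3·3 9·1  f→[1+3+9]=13
d|10:{1,2,5,10}  Σf=1+2+5+10=18
q^11  k|11↦f(k): 1:1 11:11  a_11=12
n=12: 1·12 2·6 3·4 4·3 6·2 12·1  f→[1+2+3+4+6+12]=28

7, 6, 12, 8, 15, 13, 18, 12, 28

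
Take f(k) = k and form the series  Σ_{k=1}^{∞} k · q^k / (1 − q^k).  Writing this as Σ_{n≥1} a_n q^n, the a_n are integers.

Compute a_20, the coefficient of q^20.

a_20 = 42

[q^20] f(20)=20,f(10)=10,f(5)=5,f(4)=4,f(2)=2,f(1)=1 ⇒ 42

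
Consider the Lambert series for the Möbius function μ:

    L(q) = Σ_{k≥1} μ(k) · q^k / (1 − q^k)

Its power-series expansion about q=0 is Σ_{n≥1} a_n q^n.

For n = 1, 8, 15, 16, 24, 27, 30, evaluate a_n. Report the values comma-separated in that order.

n=1: 1·1  μ→[1]=1
d|8:{1,2,4,8}  Σμ=1+(-1)+0+0=0
d|15:{15,5,3,1}  Σμ=1+(-1)+(-1)+1=0
n=16: 16·1 8·2 4·4 2·8 1·16  μ→[0+0+0+(-1)+1]=0
q^24  k|24↦μ(k): 1:1 2:-1 3:-1 4:0 6:1 8:0 12:0 24:0  a_24=0
[q^27] μ(1)=1,μ(3)=-1,μ(9)=0,μ(27)=0 ⇒ 0
d|30:{30,15,10,6,5,3,2,1}  Σμ=(-1)+1+1+1+(-1)+(-1)+(-1)+1=0

1, 0, 0, 0, 0, 0, 0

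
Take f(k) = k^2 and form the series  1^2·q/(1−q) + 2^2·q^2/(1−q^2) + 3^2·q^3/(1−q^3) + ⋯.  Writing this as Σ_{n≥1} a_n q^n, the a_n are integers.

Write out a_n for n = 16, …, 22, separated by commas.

341, 290, 455, 362, 546, 500, 610

n=16: 1·16 2·8 4·4 8·2 16·1  f→[1+4+16+64+256]=341
n=17: 1·17 17·1  f→[1+289]=290
n=18: 1·18 2·9 3·6 6·3 9·2 18·1  f→[1+4+9+36+81+324]=455
d|19:{1,19}  Σf=1+361=362
q^20  k|20↦f(k): 20:400 10:100 5:25 4:16 2:4 1:1  a_20=546
[q^21] f(1)=1,f(3)=9,f(7)=49,f(21)=441 ⇒ 500
q^22  k|22↦f(k): 1:1 2:4 11:121 22:484  a_22=610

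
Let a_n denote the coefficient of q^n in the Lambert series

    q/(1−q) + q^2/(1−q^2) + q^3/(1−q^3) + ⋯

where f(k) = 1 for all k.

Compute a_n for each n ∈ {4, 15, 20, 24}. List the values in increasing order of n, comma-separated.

3, 4, 6, 8

d|4:{4,2,1}  Σf=1+1+1=3
n=15: 15·1 5·3 3·5 1·15  f→[1+1+1+1]=4
d|20:{1,2,4,5,10,20}  Σf=1+1+1+1+1+1=6
n=24: 24·1 12·2 8·3 6·4 4·6 3·8 2·12 1·24  f→[1+1+1+1+1+1+1+1]=8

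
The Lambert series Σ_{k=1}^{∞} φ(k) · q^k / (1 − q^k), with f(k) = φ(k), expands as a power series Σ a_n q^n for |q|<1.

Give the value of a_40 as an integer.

q^40  k|40↦φ(k): 1:1 2:1 4:2 5:4 8:4 10:4 20:8 40:16  a_40=40

a_40 = 40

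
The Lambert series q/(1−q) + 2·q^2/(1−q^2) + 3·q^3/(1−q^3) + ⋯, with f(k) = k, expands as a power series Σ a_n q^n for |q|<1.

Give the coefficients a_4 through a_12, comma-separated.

7, 6, 12, 8, 15, 13, 18, 12, 28

n=4: 1·4 2·2 4·1  f→[1+2+4]=7
n=5: 1·5 5·1  f→[1+5]=6
q^6  k|6↦f(k): 1:1 2:2 3:3 6:6  a_6=12
n=7: 1·7 7·1  f→[1+7]=8
[q^8] f(1)=1,f(2)=2,f(4)=4,f(8)=8 ⇒ 15
n=9: 9·1 3·3 1·9  f→[9+3+1]=13
d|10:{10,5,2,1}  Σf=10+5+2+1=18
[q^11] f(1)=1,f(11)=11 ⇒ 12
d|12:{1,2,3,4,6,12}  Σf=1+2+3+4+6+12=28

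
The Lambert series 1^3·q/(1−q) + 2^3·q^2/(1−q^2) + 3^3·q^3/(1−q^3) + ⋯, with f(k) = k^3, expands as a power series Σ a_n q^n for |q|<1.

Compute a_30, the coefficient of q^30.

q^30  k|30↦f(k): 1:1 2:8 3:27 5:125 6:216 10:1000 15:3375 30:27000  a_30=31752

a_30 = 31752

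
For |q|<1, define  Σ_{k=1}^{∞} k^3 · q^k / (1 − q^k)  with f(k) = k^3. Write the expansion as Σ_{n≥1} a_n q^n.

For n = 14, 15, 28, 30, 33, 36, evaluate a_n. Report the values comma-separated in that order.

[q^14] f(14)=2744,f(7)=343,f(2)=8,f(1)=1 ⇒ 3096
n=15: 15·1 5·3 3·5 1·15  f→[3375+125+27+1]=3528
n=28: 28·1 14·2 7·4 4·7 2·14 1·28  f→[21952+2744+343+64+8+1]=25112
n=30: 1·30 2·15 3·10 5·6 6·5 10·3 15·2 30·1  f→[1+8+27+125+216+1000+3375+27000]=31752
q^33  k|33↦f(k): 1:1 3:27 11:1331 33:35937  a_33=37296
n=36: 1·36 2·18 3·12 4·9 6·6 9·4 12·3 18·2 36·1  f→[1+8+27+64+216+729+1728+5832+46656]=55261

3096, 3528, 25112, 31752, 37296, 55261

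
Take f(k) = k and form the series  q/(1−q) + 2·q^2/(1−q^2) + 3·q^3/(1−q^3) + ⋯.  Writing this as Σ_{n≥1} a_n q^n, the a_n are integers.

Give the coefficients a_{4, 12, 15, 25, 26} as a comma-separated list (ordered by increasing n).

q^4  k|4↦f(k): 4:4 2:2 1:1  a_4=7
n=12: 12·1 6·2 4·3 3·4 2·6 1·12  f→[12+6+4+3+2+1]=28
q^15  k|15↦f(k): 15:15 5:5 3:3 1:1  a_15=24
q^25  k|25↦f(k): 25:25 5:5 1:1  a_25=31
d|26:{26,13,2,1}  Σf=26+13+2+1=42

7, 28, 24, 31, 42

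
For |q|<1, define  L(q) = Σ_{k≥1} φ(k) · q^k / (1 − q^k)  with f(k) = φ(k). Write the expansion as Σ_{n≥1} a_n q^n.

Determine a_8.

d|8:{1,2,4,8}  Σφ=1+1+2+4=8

a_8 = 8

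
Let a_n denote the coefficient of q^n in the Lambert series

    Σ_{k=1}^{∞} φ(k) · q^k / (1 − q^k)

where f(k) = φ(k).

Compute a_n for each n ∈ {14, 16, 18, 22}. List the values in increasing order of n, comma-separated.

n=14: 1·14 2·7 7·2 14·1  φ→[1+1+6+6]=14
d|16:{16,8,4,2,1}  Σφ=8+4+2+1+1=16
n=18: 18·1 9·2 6·3 3·6 2·9 1·18  φ→[6+6+2+2+1+1]=18
n=22: 1·22 2·11 11·2 22·1  φ→[1+1+10+10]=22

14, 16, 18, 22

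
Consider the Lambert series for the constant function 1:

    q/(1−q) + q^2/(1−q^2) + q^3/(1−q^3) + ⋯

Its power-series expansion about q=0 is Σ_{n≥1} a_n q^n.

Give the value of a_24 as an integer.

d|24:{1,2,3,4,6,8,12,24}  Σf=1+1+1+1+1+1+1+1=8

a_24 = 8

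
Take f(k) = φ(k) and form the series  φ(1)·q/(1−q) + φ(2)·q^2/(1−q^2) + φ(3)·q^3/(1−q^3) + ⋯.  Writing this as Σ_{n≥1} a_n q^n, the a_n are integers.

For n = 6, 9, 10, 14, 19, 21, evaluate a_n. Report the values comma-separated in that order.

q^6  k|6↦φ(k): 6:2 3:2 2:1 1:1  a_6=6
n=9: 9·1 3·3 1·9  φ→[6+2+1]=9
d|10:{10,5,2,1}  Σφ=4+4+1+1=10
n=14: 1·14 2·7 7·2 14·1  φ→[1+1+6+6]=14
q^19  k|19↦φ(k): 19:18 1:1  a_19=19
q^21  k|21↦φ(k): 1:1 3:2 7:6 21:12  a_21=21

6, 9, 10, 14, 19, 21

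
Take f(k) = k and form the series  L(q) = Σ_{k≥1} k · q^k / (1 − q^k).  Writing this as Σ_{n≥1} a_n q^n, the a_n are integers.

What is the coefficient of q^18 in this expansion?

[q^18] f(1)=1,f(2)=2,f(3)=3,f(6)=6,f(9)=9,f(18)=18 ⇒ 39

a_18 = 39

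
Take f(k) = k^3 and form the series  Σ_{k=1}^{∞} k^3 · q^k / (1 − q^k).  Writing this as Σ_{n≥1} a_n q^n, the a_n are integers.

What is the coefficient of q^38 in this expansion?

a_38 = 61740

q^38  k|38↦f(k): 1:1 2:8 19:6859 38:54872  a_38=61740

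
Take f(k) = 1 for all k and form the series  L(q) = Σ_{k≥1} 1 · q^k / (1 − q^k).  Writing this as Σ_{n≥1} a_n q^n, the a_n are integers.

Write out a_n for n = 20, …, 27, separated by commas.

6, 4, 4, 2, 8, 3, 4, 4

n=20: 1·20 2·10 4·5 5·4 10·2 20·1  f→[1+1+1+1+1+1]=6
d|21:{1,3,7,21}  Σf=1+1+1+1=4
q^22  k|22↦f(k): 1:1 2:1 11:1 22:1  a_22=4
n=23: 23·1 1·23  f→[1+1]=2
n=24: 1·24 2·12 3·8 4·6 6·4 8·3 12·2 24·1  f→[1+1+1+1+1+1+1+1]=8
d|25:{1,5,25}  Σf=1+1+1=3
n=26: 26·1 13·2 2·13 1·26  f→[1+1+1+1]=4
q^27  k|27↦f(k): 1:1 3:1 9:1 27:1  a_27=4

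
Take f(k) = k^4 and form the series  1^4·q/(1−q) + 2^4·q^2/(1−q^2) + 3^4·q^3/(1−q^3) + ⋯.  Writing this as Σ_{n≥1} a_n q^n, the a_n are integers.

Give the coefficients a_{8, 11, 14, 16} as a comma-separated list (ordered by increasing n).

4369, 14642, 40834, 69905

q^8  k|8↦f(k): 1:1 2:16 4:256 8:4096  a_8=4369
n=11: 1·11 11·1  f→[1+14641]=14642
n=14: 14·1 7·2 2·7 1·14  f→[38416+2401+16+1]=40834
[q^16] f(1)=1,f(2)=16,f(4)=256,f(8)=4096,f(16)=65536 ⇒ 69905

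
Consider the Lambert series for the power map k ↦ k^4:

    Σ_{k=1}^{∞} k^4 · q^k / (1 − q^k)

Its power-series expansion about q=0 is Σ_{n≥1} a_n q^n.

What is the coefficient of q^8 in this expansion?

q^8  k|8↦f(k): 8:4096 4:256 2:16 1:1  a_8=4369

a_8 = 4369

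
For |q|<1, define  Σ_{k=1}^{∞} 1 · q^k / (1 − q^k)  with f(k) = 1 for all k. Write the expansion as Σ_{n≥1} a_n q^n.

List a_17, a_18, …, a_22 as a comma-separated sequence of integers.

2, 6, 2, 6, 4, 4

n=17: 1·17 17·1  f→[1+1]=2
d|18:{18,9,6,3,2,1}  Σf=1+1+1+1+1+1=6
q^19  k|19↦f(k): 1:1 19:1  a_19=2
n=20: 20·1 10·2 5·4 4·5 2·10 1·20  f→[1+1+1+1+1+1]=6
q^21  k|21↦f(k): 21:1 7:1 3:1 1:1  a_21=4
n=22: 22·1 11·2 2·11 1·22  f→[1+1+1+1]=4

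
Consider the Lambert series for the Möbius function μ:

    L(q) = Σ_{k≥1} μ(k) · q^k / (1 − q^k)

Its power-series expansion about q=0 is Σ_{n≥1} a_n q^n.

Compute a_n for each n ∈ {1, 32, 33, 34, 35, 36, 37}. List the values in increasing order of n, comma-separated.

n=1: 1·1  μ→[1]=1
d|32:{1,2,4,8,16,32}  Σμ=1+(-1)+0+0+0+0=0
q^33  k|33↦μ(k): 1:1 3:-1 11:-1 33:1  a_33=0
[q^34] μ(34)=1,μ(17)=-1,μ(2)=-1,μ(1)=1 ⇒ 0
d|35:{35,7,5,1}  Σμ=1+(-1)+(-1)+1=0
d|36:{36,18,12,9,6,4,3,2,1}  Σμ=0+0+0+0+1+0+(-1)+(-1)+1=0
[q^37] μ(37)=-1,μ(1)=1 ⇒ 0

1, 0, 0, 0, 0, 0, 0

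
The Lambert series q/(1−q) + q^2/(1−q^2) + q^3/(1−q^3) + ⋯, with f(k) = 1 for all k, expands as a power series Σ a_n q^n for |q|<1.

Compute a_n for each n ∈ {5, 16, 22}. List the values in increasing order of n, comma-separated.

[q^5] f(5)=1,f(1)=1 ⇒ 2
q^16  k|16↦f(k): 1:1 2:1 4:1 8:1 16:1  a_16=5
d|22:{22,11,2,1}  Σf=1+1+1+1=4

2, 5, 4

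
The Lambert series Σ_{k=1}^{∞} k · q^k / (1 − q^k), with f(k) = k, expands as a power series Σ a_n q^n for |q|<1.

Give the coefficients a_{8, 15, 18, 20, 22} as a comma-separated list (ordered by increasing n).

q^8  k|8↦f(k): 1:1 2:2 4:4 8:8  a_8=15
q^15  k|15↦f(k): 1:1 3:3 5:5 15:15  a_15=24
q^18  k|18↦f(k): 1:1 2:2 3:3 6:6 9:9 18:18  a_18=39
d|20:{20,10,5,4,2,1}  Σf=20+10+5+4+2+1=42
d|22:{22,11,2,1}  Σf=22+11+2+1=36

15, 24, 39, 42, 36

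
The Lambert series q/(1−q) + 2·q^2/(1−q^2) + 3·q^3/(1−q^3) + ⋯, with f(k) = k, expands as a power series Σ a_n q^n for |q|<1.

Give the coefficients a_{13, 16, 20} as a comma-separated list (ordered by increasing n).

14, 31, 42

n=13: 13·1 1·13  f→[13+1]=14
q^16  k|16↦f(k): 1:1 2:2 4:4 8:8 16:16  a_16=31
d|20:{20,10,5,4,2,1}  Σf=20+10+5+4+2+1=42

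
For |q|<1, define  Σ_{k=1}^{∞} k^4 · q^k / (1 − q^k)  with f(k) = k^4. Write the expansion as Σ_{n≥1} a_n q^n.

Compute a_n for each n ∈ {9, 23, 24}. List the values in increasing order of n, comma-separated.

6643, 279842, 358258

n=9: 1·9 3·3 9·1  f→[1+81+6561]=6643
d|23:{1,23}  Σf=1+279841=279842
n=24: 1·24 2·12 3·8 4·6 6·4 8·3 12·2 24·1  f→[1+16+81+256+1296+4096+20736+331776]=358258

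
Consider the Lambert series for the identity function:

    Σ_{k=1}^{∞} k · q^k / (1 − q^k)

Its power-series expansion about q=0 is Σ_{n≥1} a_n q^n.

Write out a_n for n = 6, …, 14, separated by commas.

12, 8, 15, 13, 18, 12, 28, 14, 24

[q^6] f(6)=6,f(3)=3,f(2)=2,f(1)=1 ⇒ 12
[q^7] f(1)=1,f(7)=7 ⇒ 8
d|8:{8,4,2,1}  Σf=8+4+2+1=15
n=9: 1·9 3·3 9·1  f→[1+3+9]=13
q^10  k|10↦f(k): 1:1 2:2 5:5 10:10  a_10=18
[q^11] f(1)=1,f(11)=11 ⇒ 12
n=12: 1·12 2·6 3·4 4·3 6·2 12·1  f→[1+2+3+4+6+12]=28
[q^13] f(1)=1,f(13)=13 ⇒ 14
n=14: 14·1 7·2 2·7 1·14  f→[14+7+2+1]=24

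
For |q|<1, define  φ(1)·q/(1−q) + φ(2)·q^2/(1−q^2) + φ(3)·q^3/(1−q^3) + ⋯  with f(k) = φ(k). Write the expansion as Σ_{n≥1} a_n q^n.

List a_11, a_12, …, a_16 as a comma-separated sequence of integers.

n=11: 11·1 1·11  φ→[10+1]=11
n=12: 1·12 2·6 3·4 4·3 6·2 12·1  φ→[1+1+2+2+2+4]=12
d|13:{13,1}  Σφ=12+1=13
n=14: 14·1 7·2 2·7 1·14  φ→[6+6+1+1]=14
[q^15] φ(1)=1,φ(3)=2,φ(5)=4,φ(15)=8 ⇒ 15
q^16  k|16↦φ(k): 16:8 8:4 4:2 2:1 1:1  a_16=16

11, 12, 13, 14, 15, 16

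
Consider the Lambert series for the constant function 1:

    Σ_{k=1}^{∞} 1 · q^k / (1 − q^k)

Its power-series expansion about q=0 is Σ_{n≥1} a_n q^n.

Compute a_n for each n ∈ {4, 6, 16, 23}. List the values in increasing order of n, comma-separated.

3, 4, 5, 2

q^4  k|4↦f(k): 4:1 2:1 1:1  a_4=3
n=6: 1·6 2·3 3·2 6·1  f→[1+1+1+1]=4
[q^16] f(16)=1,f(8)=1,f(4)=1,f(2)=1,f(1)=1 ⇒ 5
n=23: 1·23 23·1  f→[1+1]=2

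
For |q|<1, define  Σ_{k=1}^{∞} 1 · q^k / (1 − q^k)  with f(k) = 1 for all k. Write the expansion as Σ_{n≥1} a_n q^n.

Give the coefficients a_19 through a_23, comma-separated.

n=19: 1·19 19·1  f→[1+1]=2
q^20  k|20↦f(k): 20:1 10:1 5:1 4:1 2:1 1:1  a_20=6
d|21:{21,7,3,1}  Σf=1+1+1+1=4
[q^22] f(1)=1,f(2)=1,f(11)=1,f(22)=1 ⇒ 4
n=23: 1·23 23·1  f→[1+1]=2

2, 6, 4, 4, 2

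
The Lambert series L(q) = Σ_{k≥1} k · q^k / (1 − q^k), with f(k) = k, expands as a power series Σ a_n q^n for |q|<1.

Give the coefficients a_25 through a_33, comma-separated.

31, 42, 40, 56, 30, 72, 32, 63, 48

n=25: 25·1 5·5 1·25  f→[25+5+1]=31
d|26:{26,13,2,1}  Σf=26+13+2+1=42
q^27  k|27↦f(k): 27:27 9:9 3:3 1:1  a_27=40
[q^28] f(1)=1,f(2)=2,f(4)=4,f(7)=7,f(14)=14,f(28)=28 ⇒ 56
n=29: 29·1 1·29  f→[29+1]=30
[q^30] f(30)=30,f(15)=15,f(10)=10,f(6)=6,f(5)=5,f(3)=3,f(2)=2,f(1)=1 ⇒ 72
n=31: 1·31 31·1  f→[1+31]=32
q^32  k|32↦f(k): 1:1 2:2 4:4 8:8 16:16 32:32  a_32=63
d|33:{33,11,3,1}  Σf=33+11+3+1=48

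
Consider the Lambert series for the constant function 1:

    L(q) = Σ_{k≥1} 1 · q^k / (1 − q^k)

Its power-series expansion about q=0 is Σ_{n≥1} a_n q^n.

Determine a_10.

a_10 = 4

[q^10] f(1)=1,f(2)=1,f(5)=1,f(10)=1 ⇒ 4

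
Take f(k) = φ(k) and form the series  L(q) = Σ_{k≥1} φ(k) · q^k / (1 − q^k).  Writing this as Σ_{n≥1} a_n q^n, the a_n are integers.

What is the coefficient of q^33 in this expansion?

n=33: 1·33 3·11 11·3 33·1  φ→[1+2+10+20]=33

a_33 = 33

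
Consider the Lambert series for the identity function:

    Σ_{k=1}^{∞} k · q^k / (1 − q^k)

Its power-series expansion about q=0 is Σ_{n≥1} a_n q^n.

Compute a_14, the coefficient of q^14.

a_14 = 24

n=14: 1·14 2·7 7·2 14·1  f→[1+2+7+14]=24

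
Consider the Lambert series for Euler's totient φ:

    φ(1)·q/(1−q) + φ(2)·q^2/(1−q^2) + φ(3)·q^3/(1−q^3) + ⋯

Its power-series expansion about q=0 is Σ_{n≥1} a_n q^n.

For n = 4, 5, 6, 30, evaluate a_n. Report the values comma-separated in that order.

q^4  k|4↦φ(k): 4:2 2:1 1:1  a_4=4
[q^5] φ(1)=1,φ(5)=4 ⇒ 5
n=6: 1·6 2·3 3·2 6·1  φ→[1+1+2+2]=6
n=30: 1·30 2·15 3·10 5·6 6·5 10·3 15·2 30·1  φ→[1+1+2+4+2+4+8+8]=30

4, 5, 6, 30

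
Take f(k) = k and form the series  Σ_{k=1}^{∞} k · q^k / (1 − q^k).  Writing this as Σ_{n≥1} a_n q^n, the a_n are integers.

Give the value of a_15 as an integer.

[q^15] f(15)=15,f(5)=5,f(3)=3,f(1)=1 ⇒ 24

a_15 = 24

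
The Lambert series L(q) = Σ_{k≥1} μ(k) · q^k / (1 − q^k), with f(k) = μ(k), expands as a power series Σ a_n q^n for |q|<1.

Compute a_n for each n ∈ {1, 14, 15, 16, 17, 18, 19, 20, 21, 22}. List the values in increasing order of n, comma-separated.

n=1: 1·1  μ→[1]=1
d|14:{1,2,7,14}  Σμ=1+(-1)+(-1)+1=0
q^15  k|15↦μ(k): 15:1 5:-1 3:-1 1:1  a_15=0
d|16:{1,2,4,8,16}  Σμ=1+(-1)+0+0+0=0
q^17  k|17↦μ(k): 1:1 17:-1  a_17=0
d|18:{18,9,6,3,2,1}  Σμ=0+0+1+(-1)+(-1)+1=0
[q^19] μ(1)=1,μ(19)=-1 ⇒ 0
d|20:{20,10,5,4,2,1}  Σμ=0+1+(-1)+0+(-1)+1=0
d|21:{1,3,7,21}  Σμ=1+(-1)+(-1)+1=0
d|22:{1,2,11,22}  Σμ=1+(-1)+(-1)+1=0

1, 0, 0, 0, 0, 0, 0, 0, 0, 0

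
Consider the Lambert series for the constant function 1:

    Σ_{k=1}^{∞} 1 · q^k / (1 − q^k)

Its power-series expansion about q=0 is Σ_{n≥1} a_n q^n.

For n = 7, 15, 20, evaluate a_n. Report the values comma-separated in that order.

2, 4, 6

q^7  k|7↦f(k): 1:1 7:1  a_7=2
n=15: 1·15 3·5 5·3 15·1  f→[1+1+1+1]=4
d|20:{20,10,5,4,2,1}  Σf=1+1+1+1+1+1=6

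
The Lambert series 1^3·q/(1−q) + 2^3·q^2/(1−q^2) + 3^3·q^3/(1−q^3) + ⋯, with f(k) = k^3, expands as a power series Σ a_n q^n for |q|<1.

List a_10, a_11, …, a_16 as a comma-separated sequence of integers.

1134, 1332, 2044, 2198, 3096, 3528, 4681

q^10  k|10↦f(k): 1:1 2:8 5:125 10:1000  a_10=1134
d|11:{11,1}  Σf=1331+1=1332
[q^12] f(12)=1728,f(6)=216,f(4)=64,f(3)=27,f(2)=8,f(1)=1 ⇒ 2044
n=13: 13·1 1·13  f→[2197+1]=2198
d|14:{1,2,7,14}  Σf=1+8+343+2744=3096
n=15: 1·15 3·5 5·3 15·1  f→[1+27+125+3375]=3528
q^16  k|16↦f(k): 1:1 2:8 4:64 8:512 16:4096  a_16=4681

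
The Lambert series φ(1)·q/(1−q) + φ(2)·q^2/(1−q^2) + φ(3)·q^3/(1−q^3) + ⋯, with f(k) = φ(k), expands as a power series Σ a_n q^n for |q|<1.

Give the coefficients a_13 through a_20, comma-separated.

[q^13] φ(13)=12,φ(1)=1 ⇒ 13
q^14  k|14↦φ(k): 14:6 7:6 2:1 1:1  a_14=14
[q^15] φ(15)=8,φ(5)=4,φ(3)=2,φ(1)=1 ⇒ 15
n=16: 1·16 2·8 4·4 8·2 16·1  φ→[1+1+2+4+8]=16
n=17: 17·1 1·17  φ→[16+1]=17
q^18  k|18↦φ(k): 1:1 2:1 3:2 6:2 9:6 18:6  a_18=18
d|19:{1,19}  Σφ=1+18=19
q^20  k|20↦φ(k): 1:1 2:1 4:2 5:4 10:4 20:8  a_20=20

13, 14, 15, 16, 17, 18, 19, 20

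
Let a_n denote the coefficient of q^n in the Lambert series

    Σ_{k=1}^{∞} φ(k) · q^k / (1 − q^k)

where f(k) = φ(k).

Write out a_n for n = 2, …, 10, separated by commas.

n=2: 2·1 1·2  φ→[1+1]=2
q^3  k|3↦φ(k): 1:1 3:2  a_3=3
n=4: 4·1 2·2 1·4  φ→[2+1+1]=4
d|5:{5,1}  Σφ=4+1=5
d|6:{6,3,2,1}  Σφ=2+2+1+1=6
n=7: 7·1 1·7  φ→[6+1]=7
n=8: 8·1 4·2 2·4 1·8  φ→[4+2+1+1]=8
[q^9] φ(9)=6,φ(3)=2,φ(1)=1 ⇒ 9
q^10  k|10↦φ(k): 10:4 5:4 2:1 1:1  a_10=10

2, 3, 4, 5, 6, 7, 8, 9, 10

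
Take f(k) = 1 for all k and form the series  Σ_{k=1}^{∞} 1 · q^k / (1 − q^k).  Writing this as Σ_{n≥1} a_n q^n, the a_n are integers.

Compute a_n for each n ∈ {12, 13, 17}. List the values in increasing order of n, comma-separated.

n=12: 12·1 6·2 4·3 3·4 2·6 1·12  f→[1+1+1+1+1+1]=6
n=13: 1·13 13·1  f→[1+1]=2
n=17: 17·1 1·17  f→[1+1]=2

6, 2, 2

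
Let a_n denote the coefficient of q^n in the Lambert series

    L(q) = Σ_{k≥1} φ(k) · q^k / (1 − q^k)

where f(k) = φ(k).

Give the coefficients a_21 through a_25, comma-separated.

d|21:{21,7,3,1}  Σφ=12+6+2+1=21
d|22:{1,2,11,22}  Σφ=1+1+10+10=22
d|23:{1,23}  Σφ=1+22=23
d|24:{1,2,3,4,6,8,12,24}  Σφ=1+1+2+2+2+4+4+8=24
n=25: 25·1 5·5 1·25  φ→[20+4+1]=25

21, 22, 23, 24, 25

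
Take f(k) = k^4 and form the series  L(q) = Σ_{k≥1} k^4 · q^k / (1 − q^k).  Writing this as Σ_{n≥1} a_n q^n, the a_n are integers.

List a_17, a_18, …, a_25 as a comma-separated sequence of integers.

83522, 112931, 130322, 170898, 196964, 248914, 279842, 358258, 391251

q^17  k|17↦f(k): 17:83521 1:1  a_17=83522
d|18:{18,9,6,3,2,1}  Σf=104976+6561+1296+81+16+1=112931
[q^19] f(19)=130321,f(1)=1 ⇒ 130322
q^20  k|20↦f(k): 1:1 2:16 4:256 5:625 10:10000 20:160000  a_20=170898
d|21:{1,3,7,21}  Σf=1+81+2401+194481=196964
[q^22] f(22)=234256,f(11)=14641,f(2)=16,f(1)=1 ⇒ 248914
[q^23] f(1)=1,f(23)=279841 ⇒ 279842
q^24  k|24↦f(k): 1:1 2:16 3:81 4:256 6:1296 8:4096 12:20736 24:331776  a_24=358258
q^25  k|25↦f(k): 25:390625 5:625 1:1  a_25=391251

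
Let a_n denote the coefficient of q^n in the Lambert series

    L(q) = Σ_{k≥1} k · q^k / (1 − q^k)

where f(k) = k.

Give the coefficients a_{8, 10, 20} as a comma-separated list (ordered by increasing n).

15, 18, 42

q^8  k|8↦f(k): 1:1 2:2 4:4 8:8  a_8=15
n=10: 1·10 2·5 5·2 10·1  f→[1+2+5+10]=18
n=20: 20·1 10·2 5·4 4·5 2·10 1·20  f→[20+10+5+4+2+1]=42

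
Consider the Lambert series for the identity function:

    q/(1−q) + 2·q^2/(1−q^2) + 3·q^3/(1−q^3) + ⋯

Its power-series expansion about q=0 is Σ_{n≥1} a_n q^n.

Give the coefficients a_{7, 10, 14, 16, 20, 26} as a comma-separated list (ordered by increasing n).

[q^7] f(7)=7,f(1)=1 ⇒ 8
n=10: 10·1 5·2 2·5 1·10  f→[10+5+2+1]=18
d|14:{1,2,7,14}  Σf=1+2+7+14=24
d|16:{1,2,4,8,16}  Σf=1+2+4+8+16=31
[q^20] f(20)=20,f(10)=10,f(5)=5,f(4)=4,f(2)=2,f(1)=1 ⇒ 42
d|26:{26,13,2,1}  Σf=26+13+2+1=42

8, 18, 24, 31, 42, 42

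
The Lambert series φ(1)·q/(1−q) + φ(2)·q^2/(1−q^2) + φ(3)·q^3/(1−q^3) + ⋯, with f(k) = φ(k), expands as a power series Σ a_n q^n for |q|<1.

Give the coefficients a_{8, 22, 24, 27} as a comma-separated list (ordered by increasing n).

[q^8] φ(1)=1,φ(2)=1,φ(4)=2,φ(8)=4 ⇒ 8
q^22  k|22↦φ(k): 1:1 2:1 11:10 22:10  a_22=22
n=24: 1·24 2·12 3·8 4·6 6·4 8·3 12·2 24·1  φ→[1+1+2+2+2+4+4+8]=24
n=27: 27·1 9·3 3·9 1·27  φ→[18+6+2+1]=27

8, 22, 24, 27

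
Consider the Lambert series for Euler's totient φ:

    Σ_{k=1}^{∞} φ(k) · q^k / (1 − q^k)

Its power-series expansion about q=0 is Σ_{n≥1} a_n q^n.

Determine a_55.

d|55:{55,11,5,1}  Σφ=40+10+4+1=55

a_55 = 55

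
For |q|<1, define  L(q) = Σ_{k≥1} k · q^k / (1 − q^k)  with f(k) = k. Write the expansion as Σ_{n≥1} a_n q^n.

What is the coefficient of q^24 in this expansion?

d|24:{1,2,3,4,6,8,12,24}  Σf=1+2+3+4+6+8+12+24=60

a_24 = 60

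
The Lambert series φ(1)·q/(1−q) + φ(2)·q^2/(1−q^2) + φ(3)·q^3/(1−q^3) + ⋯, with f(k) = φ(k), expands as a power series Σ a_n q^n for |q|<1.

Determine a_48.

[q^48] φ(48)=16,φ(24)=8,φ(16)=8,φ(12)=4,φ(8)=4,φ(6)=2,φ(4)=2,φ(3)=2,φ(2)=1,φ(1)=1 ⇒ 48

a_48 = 48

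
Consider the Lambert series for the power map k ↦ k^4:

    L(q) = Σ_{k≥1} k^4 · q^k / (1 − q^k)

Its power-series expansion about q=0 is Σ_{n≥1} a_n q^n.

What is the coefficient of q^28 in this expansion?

a_28 = 655746

d|28:{1,2,4,7,14,28}  Σf=1+16+256+2401+38416+614656=655746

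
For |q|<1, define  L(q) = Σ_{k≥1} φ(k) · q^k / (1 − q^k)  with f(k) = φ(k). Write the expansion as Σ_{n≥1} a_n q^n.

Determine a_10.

n=10: 10·1 5·2 2·5 1·10  φ→[4+4+1+1]=10

a_10 = 10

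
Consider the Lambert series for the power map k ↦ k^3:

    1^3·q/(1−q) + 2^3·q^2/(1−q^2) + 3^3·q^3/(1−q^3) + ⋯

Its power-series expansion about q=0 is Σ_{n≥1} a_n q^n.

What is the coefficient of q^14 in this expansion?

d|14:{14,7,2,1}  Σf=2744+343+8+1=3096

a_14 = 3096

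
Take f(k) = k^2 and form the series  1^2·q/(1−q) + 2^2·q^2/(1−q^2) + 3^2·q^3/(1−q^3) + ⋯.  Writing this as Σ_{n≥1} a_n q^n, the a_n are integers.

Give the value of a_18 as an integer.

[q^18] f(18)=324,f(9)=81,f(6)=36,f(3)=9,f(2)=4,f(1)=1 ⇒ 455

a_18 = 455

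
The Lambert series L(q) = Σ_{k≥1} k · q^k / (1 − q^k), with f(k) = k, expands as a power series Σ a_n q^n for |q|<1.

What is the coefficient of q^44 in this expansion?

a_44 = 84

[q^44] f(1)=1,f(2)=2,f(4)=4,f(11)=11,f(22)=22,f(44)=44 ⇒ 84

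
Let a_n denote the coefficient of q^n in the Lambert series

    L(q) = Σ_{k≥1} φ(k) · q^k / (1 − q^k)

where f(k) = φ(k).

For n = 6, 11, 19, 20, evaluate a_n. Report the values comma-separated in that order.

q^6  k|6↦φ(k): 6:2 3:2 2:1 1:1  a_6=6
[q^11] φ(11)=10,φ(1)=1 ⇒ 11
d|19:{19,1}  Σφ=18+1=19
d|20:{1,2,4,5,10,20}  Σφ=1+1+2+4+4+8=20

6, 11, 19, 20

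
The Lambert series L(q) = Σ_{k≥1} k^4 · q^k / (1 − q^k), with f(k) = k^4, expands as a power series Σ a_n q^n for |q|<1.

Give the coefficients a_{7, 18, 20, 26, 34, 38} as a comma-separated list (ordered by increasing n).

d|7:{7,1}  Σf=2401+1=2402
[q^18] f(1)=1,f(2)=16,f(3)=81,f(6)=1296,f(9)=6561,f(18)=104976 ⇒ 112931
q^20  k|20↦f(k): 1:1 2:16 4:256 5:625 10:10000 20:160000  a_20=170898
n=26: 1·26 2·13 13·2 26·1  f→[1+16+28561+456976]=485554
q^34  k|34↦f(k): 34:1336336 17:83521 2:16 1:1  a_34=1419874
d|38:{38,19,2,1}  Σf=2085136+130321+16+1=2215474

2402, 112931, 170898, 485554, 1419874, 2215474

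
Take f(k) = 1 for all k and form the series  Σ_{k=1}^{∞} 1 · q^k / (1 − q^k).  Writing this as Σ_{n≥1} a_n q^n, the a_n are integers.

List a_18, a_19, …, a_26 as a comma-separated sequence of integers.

[q^18] f(18)=1,f(9)=1,f(6)=1,f(3)=1,f(2)=1,f(1)=1 ⇒ 6
d|19:{1,19}  Σf=1+1=2
d|20:{1,2,4,5,10,20}  Σf=1+1+1+1+1+1=6
n=21: 1·21 3·7 7·3 21·1  f→[1+1+1+1]=4
d|22:{1,2,11,22}  Σf=1+1+1+1=4
n=23: 1·23 23·1  f→[1+1]=2
n=24: 1·24 2·12 3·8 4·6 6·4 8·3 12·2 24·1  f→[1+1+1+1+1+1+1+1]=8
d|25:{1,5,25}  Σf=1+1+1=3
n=26: 1·26 2·13 13·2 26·1  f→[1+1+1+1]=4

6, 2, 6, 4, 4, 2, 8, 3, 4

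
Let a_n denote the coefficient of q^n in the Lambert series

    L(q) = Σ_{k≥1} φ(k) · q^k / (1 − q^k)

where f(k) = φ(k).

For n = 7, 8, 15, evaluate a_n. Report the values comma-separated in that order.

q^7  k|7↦φ(k): 1:1 7:6  a_7=7
q^8  k|8↦φ(k): 8:4 4:2 2:1 1:1  a_8=8
d|15:{15,5,3,1}  Σφ=8+4+2+1=15

7, 8, 15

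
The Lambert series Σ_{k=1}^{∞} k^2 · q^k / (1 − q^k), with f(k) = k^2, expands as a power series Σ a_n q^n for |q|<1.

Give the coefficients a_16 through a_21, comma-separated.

n=16: 1·16 2·8 4·4 8·2 16·1  f→[1+4+16+64+256]=341
n=17: 1·17 17·1  f→[1+289]=290
q^18  k|18↦f(k): 1:1 2:4 3:9 6:36 9:81 18:324  a_18=455
q^19  k|19↦f(k): 1:1 19:361  a_19=362
[q^20] f(1)=1,f(2)=4,f(4)=16,f(5)=25,f(10)=100,f(20)=400 ⇒ 546
q^21  k|21↦f(k): 1:1 3:9 7:49 21:441  a_21=500

341, 290, 455, 362, 546, 500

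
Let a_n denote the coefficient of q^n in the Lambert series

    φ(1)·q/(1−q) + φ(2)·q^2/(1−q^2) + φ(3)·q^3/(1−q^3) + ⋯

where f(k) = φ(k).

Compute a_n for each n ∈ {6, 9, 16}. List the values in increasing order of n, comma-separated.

n=6: 6·1 3·2 2·3 1·6  φ→[2+2+1+1]=6
n=9: 1·9 3·3 9·1  φ→[1+2+6]=9
q^16  k|16↦φ(k): 16:8 8:4 4:2 2:1 1:1  a_16=16

6, 9, 16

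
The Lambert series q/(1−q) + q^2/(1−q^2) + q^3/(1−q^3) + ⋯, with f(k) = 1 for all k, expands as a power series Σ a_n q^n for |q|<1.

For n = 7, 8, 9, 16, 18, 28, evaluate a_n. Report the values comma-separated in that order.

2, 4, 3, 5, 6, 6

q^7  k|7↦f(k): 1:1 7:1  a_7=2
d|8:{1,2,4,8}  Σf=1+1+1+1=4
d|9:{1,3,9}  Σf=1+1+1=3
d|16:{16,8,4,2,1}  Σf=1+1+1+1+1=5
d|18:{18,9,6,3,2,1}  Σf=1+1+1+1+1+1=6
[q^28] f(1)=1,f(2)=1,f(4)=1,f(7)=1,f(14)=1,f(28)=1 ⇒ 6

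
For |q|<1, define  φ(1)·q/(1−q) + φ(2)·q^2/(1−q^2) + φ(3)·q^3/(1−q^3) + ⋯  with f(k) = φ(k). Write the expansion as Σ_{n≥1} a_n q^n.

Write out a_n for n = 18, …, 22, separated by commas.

[q^18] φ(1)=1,φ(2)=1,φ(3)=2,φ(6)=2,φ(9)=6,φ(18)=6 ⇒ 18
d|19:{1,19}  Σφ=1+18=19
[q^20] φ(20)=8,φ(10)=4,φ(5)=4,φ(4)=2,φ(2)=1,φ(1)=1 ⇒ 20
q^21  k|21↦φ(k): 1:1 3:2 7:6 21:12  a_21=21
q^22  k|22↦φ(k): 1:1 2:1 11:10 22:10  a_22=22

18, 19, 20, 21, 22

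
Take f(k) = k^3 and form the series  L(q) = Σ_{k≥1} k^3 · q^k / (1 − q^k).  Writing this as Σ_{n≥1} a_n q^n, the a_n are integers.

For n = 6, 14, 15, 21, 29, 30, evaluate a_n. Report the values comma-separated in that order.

n=6: 1·6 2·3 3·2 6·1  f→[1+8+27+216]=252
n=14: 14·1 7·2 2·7 1·14  f→[2744+343+8+1]=3096
[q^15] f(1)=1,f(3)=27,f(5)=125,f(15)=3375 ⇒ 3528
[q^21] f(1)=1,f(3)=27,f(7)=343,f(21)=9261 ⇒ 9632
[q^29] f(29)=24389,f(1)=1 ⇒ 24390
n=30: 1·30 2·15 3·10 5·6 6·5 10·3 15·2 30·1  f→[1+8+27+125+216+1000+3375+27000]=31752

252, 3096, 3528, 9632, 24390, 31752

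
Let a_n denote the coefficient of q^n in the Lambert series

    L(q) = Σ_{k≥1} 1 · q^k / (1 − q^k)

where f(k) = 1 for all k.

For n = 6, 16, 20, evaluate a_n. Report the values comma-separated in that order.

4, 5, 6

q^6  k|6↦f(k): 1:1 2:1 3:1 6:1  a_6=4
[q^16] f(16)=1,f(8)=1,f(4)=1,f(2)=1,f(1)=1 ⇒ 5
n=20: 1·20 2·10 4·5 5·4 10·2 20·1  f→[1+1+1+1+1+1]=6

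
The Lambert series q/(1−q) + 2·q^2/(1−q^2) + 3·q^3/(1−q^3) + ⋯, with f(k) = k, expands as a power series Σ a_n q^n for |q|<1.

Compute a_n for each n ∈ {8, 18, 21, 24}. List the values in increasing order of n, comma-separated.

[q^8] f(1)=1,f(2)=2,f(4)=4,f(8)=8 ⇒ 15
[q^18] f(18)=18,f(9)=9,f(6)=6,f(3)=3,f(2)=2,f(1)=1 ⇒ 39
[q^21] f(1)=1,f(3)=3,f(7)=7,f(21)=21 ⇒ 32
q^24  k|24↦f(k): 24:24 12:12 8:8 6:6 4:4 3:3 2:2 1:1  a_24=60

15, 39, 32, 60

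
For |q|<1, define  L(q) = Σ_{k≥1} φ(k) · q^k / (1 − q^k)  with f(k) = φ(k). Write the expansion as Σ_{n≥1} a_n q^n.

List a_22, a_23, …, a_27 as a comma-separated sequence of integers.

d|22:{1,2,11,22}  Σφ=1+1+10+10=22
[q^23] φ(1)=1,φ(23)=22 ⇒ 23
[q^24] φ(1)=1,φ(2)=1,φ(3)=2,φ(4)=2,φ(6)=2,φ(8)=4,φ(12)=4,φ(24)=8 ⇒ 24
d|25:{25,5,1}  Σφ=20+4+1=25
q^26  k|26↦φ(k): 1:1 2:1 13:12 26:12  a_26=26
d|27:{1,3,9,27}  Σφ=1+2+6+18=27

22, 23, 24, 25, 26, 27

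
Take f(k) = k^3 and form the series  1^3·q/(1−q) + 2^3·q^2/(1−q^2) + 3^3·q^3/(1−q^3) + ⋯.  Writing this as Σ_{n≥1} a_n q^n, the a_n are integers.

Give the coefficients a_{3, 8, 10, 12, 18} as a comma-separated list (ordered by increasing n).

28, 585, 1134, 2044, 6813

[q^3] f(3)=27,f(1)=1 ⇒ 28
n=8: 8·1 4·2 2·4 1·8  f→[512+64+8+1]=585
n=10: 1·10 2·5 5·2 10·1  f→[1+8+125+1000]=1134
n=12: 1·12 2·6 3·4 4·3 6·2 12·1  f→[1+8+27+64+216+1728]=2044
d|18:{1,2,3,6,9,18}  Σf=1+8+27+216+729+5832=6813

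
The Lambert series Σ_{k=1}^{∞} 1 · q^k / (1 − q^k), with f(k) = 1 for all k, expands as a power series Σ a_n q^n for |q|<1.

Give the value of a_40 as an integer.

q^40  k|40↦f(k): 40:1 20:1 10:1 8:1 5:1 4:1 2:1 1:1  a_40=8

a_40 = 8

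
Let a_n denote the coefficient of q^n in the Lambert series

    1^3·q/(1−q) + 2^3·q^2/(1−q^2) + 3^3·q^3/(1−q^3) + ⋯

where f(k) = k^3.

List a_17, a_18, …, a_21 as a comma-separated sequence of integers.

[q^17] f(1)=1,f(17)=4913 ⇒ 4914
n=18: 18·1 9·2 6·3 3·6 2·9 1·18  f→[5832+729+216+27+8+1]=6813
d|19:{19,1}  Σf=6859+1=6860
q^20  k|20↦f(k): 1:1 2:8 4:64 5:125 10:1000 20:8000  a_20=9198
[q^21] f(1)=1,f(3)=27,f(7)=343,f(21)=9261 ⇒ 9632

4914, 6813, 6860, 9198, 9632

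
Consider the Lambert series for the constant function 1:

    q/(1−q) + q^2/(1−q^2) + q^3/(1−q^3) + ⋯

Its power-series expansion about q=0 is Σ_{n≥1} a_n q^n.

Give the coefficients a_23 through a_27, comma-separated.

[q^23] f(1)=1,f(23)=1 ⇒ 2
[q^24] f(1)=1,f(2)=1,f(3)=1,f(4)=1,f(6)=1,f(8)=1,f(12)=1,f(24)=1 ⇒ 8
d|25:{25,5,1}  Σf=1+1+1=3
n=26: 1·26 2·13 13·2 26·1  f→[1+1+1+1]=4
d|27:{1,3,9,27}  Σf=1+1+1+1=4

2, 8, 3, 4, 4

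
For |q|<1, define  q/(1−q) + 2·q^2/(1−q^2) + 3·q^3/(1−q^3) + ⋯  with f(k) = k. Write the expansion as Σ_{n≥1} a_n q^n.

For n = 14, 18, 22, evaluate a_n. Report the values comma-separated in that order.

24, 39, 36

[q^14] f(1)=1,f(2)=2,f(7)=7,f(14)=14 ⇒ 24
[q^18] f(18)=18,f(9)=9,f(6)=6,f(3)=3,f(2)=2,f(1)=1 ⇒ 39
q^22  k|22↦f(k): 1:1 2:2 11:11 22:22  a_22=36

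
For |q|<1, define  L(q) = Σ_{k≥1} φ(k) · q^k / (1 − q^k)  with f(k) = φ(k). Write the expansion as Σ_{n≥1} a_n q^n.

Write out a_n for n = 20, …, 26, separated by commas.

q^20  k|20↦φ(k): 1:1 2:1 4:2 5:4 10:4 20:8  a_20=20
d|21:{1,3,7,21}  Σφ=1+2+6+12=21
d|22:{22,11,2,1}  Σφ=10+10+1+1=22
[q^23] φ(1)=1,φ(23)=22 ⇒ 23
n=24: 1·24 2·12 3·8 4·6 6·4 8·3 12·2 24·1  φ→[1+1+2+2+2+4+4+8]=24
q^25  k|25↦φ(k): 25:20 5:4 1:1  a_25=25
d|26:{1,2,13,26}  Σφ=1+1+12+12=26

20, 21, 22, 23, 24, 25, 26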